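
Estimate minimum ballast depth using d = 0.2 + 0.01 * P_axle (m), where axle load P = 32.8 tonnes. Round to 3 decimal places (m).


d = 0.2 + 0.01 * 32.8
d = 0.2 + 0.328
d = 0.528 m

0.528


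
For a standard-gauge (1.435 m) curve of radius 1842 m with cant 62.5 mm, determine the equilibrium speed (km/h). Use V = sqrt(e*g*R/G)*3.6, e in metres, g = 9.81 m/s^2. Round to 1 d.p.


Convert cant: e = 62.5 mm = 0.0625 m
V_ms = sqrt(0.0625 * 9.81 * 1842 / 1.435)
V_ms = sqrt(787.021777) = 28.0539 m/s
V = 28.0539 * 3.6 = 101.0 km/h

101.0


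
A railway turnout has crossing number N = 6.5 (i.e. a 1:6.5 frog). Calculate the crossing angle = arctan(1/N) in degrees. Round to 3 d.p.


1/N = 1/6.5 = 0.153846
angle = arctan(0.153846) = 0.152649 rad
angle = 0.152649 * 180/pi = 8.746 degrees

8.746


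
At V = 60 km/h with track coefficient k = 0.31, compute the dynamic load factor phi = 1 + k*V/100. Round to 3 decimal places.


phi = 1 + k * V / 100
phi = 1 + 0.31 * 60 / 100
phi = 1 + 0.186
phi = 1.186

1.186


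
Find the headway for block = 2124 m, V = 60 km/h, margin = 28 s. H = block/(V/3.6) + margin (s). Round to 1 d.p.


V = 60 / 3.6 = 16.6667 m/s
Block traversal time = 2124 / 16.6667 = 127.44 s
Headway = 127.44 + 28
Headway = 155.4 s

155.4


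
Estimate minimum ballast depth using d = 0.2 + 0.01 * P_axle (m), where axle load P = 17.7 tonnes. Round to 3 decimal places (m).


d = 0.2 + 0.01 * 17.7
d = 0.2 + 0.177
d = 0.377 m

0.377


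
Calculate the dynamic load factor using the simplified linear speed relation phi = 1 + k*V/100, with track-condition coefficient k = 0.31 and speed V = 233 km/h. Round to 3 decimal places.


phi = 1 + k * V / 100
phi = 1 + 0.31 * 233 / 100
phi = 1 + 0.7223
phi = 1.722

1.722


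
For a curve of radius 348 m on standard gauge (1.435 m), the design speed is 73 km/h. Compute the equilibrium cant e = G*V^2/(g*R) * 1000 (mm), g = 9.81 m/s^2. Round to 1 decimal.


Convert speed: V = 73 / 3.6 = 20.2778 m/s
Apply formula: e = 1.435 * 20.2778^2 / (9.81 * 348)
e = 1.435 * 411.1883 / 3413.88
e = 0.17284 m = 172.8 mm

172.8


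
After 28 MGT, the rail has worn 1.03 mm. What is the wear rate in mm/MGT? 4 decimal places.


Wear rate = total wear / cumulative tonnage
Rate = 1.03 / 28
Rate = 0.0368 mm/MGT

0.0368


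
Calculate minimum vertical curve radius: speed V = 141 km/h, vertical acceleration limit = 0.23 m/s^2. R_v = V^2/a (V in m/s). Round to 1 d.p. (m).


Convert speed: V = 141 / 3.6 = 39.1667 m/s
V^2 = 1534.0278 m^2/s^2
R_v = 1534.0278 / 0.23
R_v = 6669.7 m

6669.7


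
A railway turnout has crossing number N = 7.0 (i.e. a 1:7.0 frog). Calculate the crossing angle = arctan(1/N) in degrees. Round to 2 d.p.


1/N = 1/7.0 = 0.142857
angle = arctan(0.142857) = 0.141897 rad
angle = 0.141897 * 180/pi = 8.13 degrees

8.13


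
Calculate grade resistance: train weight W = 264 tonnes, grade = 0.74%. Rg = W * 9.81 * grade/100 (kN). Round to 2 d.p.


Rg = W * 9.81 * grade / 100
Rg = 264 * 9.81 * 0.74 / 100
Rg = 2589.84 * 0.0074
Rg = 19.16 kN

19.16


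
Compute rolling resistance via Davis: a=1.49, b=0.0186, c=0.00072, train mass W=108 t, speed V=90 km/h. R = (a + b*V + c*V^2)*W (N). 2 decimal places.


b*V = 0.0186 * 90 = 1.674
c*V^2 = 0.00072 * 8100 = 5.832
R_per_t = 1.49 + 1.674 + 5.832 = 8.996 N/t
R_total = 8.996 * 108 = 971.57 N

971.57


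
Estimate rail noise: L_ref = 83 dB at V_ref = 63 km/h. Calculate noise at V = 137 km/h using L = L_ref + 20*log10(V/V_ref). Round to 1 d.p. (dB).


V/V_ref = 137 / 63 = 2.174603
log10(2.174603) = 0.33738
20 * 0.33738 = 6.7476
L = 83 + 6.7476 = 89.7 dB

89.7


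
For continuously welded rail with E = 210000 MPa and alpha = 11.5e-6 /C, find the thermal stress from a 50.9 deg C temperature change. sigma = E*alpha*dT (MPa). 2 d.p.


sigma = E * alpha * dT
sigma = 210000 * 11.5e-6 * 50.9
sigma = 2.415 * 50.9
sigma = 122.92 MPa

122.92


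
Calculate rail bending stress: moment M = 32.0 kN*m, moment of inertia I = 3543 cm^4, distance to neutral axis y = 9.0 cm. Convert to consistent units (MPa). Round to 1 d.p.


Convert units:
M = 32.0 kN*m = 32000000 N*mm
y = 9.0 cm = 90 mm
I = 3543 cm^4 = 35430000 mm^4
sigma = 32000000 * 90 / 35430000
sigma = 81.3 MPa

81.3


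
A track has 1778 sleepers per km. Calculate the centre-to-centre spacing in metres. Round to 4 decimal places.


Spacing = 1000 m / number of sleepers
Spacing = 1000 / 1778
Spacing = 0.5624 m

0.5624


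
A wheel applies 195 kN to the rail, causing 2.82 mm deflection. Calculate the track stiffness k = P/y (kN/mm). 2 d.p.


Track stiffness k = P / y
k = 195 / 2.82
k = 69.15 kN/mm

69.15


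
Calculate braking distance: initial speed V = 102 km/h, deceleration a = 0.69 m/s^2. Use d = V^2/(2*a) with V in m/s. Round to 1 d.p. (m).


Convert speed: V = 102 / 3.6 = 28.3333 m/s
V^2 = 802.7778
d = 802.7778 / (2 * 0.69)
d = 802.7778 / 1.38
d = 581.7 m

581.7


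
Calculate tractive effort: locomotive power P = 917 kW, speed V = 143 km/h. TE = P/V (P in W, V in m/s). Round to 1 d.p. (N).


Convert: P = 917 kW = 917000 W
V = 143 / 3.6 = 39.7222 m/s
TE = 917000 / 39.7222
TE = 23085.3 N

23085.3


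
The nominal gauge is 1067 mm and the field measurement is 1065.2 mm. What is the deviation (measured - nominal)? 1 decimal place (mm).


Deviation = measured - nominal
Deviation = 1065.2 - 1067
Deviation = -1.8 mm

-1.8


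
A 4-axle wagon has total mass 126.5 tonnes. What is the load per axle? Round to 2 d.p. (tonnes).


Load per axle = total weight / number of axles
Load = 126.5 / 4
Load = 31.63 tonnes

31.63


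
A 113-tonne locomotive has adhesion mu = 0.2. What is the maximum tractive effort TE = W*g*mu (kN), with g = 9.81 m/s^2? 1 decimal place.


TE_max = W * g * mu
TE_max = 113 * 9.81 * 0.2
TE_max = 1108.53 * 0.2
TE_max = 221.7 kN

221.7


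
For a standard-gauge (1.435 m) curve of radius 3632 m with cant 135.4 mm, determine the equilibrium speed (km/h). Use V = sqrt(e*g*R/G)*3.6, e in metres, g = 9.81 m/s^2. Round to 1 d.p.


Convert cant: e = 135.4 mm = 0.1354 m
V_ms = sqrt(0.1354 * 9.81 * 3632 / 1.435)
V_ms = sqrt(3361.875378) = 57.9817 m/s
V = 57.9817 * 3.6 = 208.7 km/h

208.7


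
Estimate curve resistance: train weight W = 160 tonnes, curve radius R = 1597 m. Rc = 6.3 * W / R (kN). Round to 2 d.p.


Rc = 6.3 * W / R
Rc = 6.3 * 160 / 1597
Rc = 1008.0 / 1597
Rc = 0.63 kN

0.63


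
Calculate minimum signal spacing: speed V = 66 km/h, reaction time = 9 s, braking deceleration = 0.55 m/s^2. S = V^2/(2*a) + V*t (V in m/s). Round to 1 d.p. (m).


V = 66 / 3.6 = 18.3333 m/s
Braking distance = 18.3333^2 / (2*0.55) = 305.5556 m
Sighting distance = 18.3333 * 9 = 165.0 m
S = 305.5556 + 165.0 = 470.6 m

470.6


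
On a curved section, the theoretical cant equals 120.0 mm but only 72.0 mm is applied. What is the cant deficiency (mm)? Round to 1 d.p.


Cant deficiency = equilibrium cant - actual cant
CD = 120.0 - 72.0
CD = 48.0 mm

48.0


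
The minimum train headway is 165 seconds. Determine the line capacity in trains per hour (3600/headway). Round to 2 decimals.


Capacity = 3600 / headway
Capacity = 3600 / 165
Capacity = 21.82 trains/hour

21.82


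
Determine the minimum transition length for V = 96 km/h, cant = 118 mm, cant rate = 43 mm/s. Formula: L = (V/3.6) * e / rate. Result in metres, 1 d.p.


Convert speed: V = 96 / 3.6 = 26.6667 m/s
L = 26.6667 * 118 / 43
L = 3146.6667 / 43
L = 73.2 m

73.2


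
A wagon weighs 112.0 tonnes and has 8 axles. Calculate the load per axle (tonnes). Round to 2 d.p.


Load per axle = total weight / number of axles
Load = 112.0 / 8
Load = 14.00 tonnes

14.00


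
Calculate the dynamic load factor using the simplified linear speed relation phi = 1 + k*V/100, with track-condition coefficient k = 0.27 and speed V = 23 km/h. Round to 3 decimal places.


phi = 1 + k * V / 100
phi = 1 + 0.27 * 23 / 100
phi = 1 + 0.0621
phi = 1.062

1.062


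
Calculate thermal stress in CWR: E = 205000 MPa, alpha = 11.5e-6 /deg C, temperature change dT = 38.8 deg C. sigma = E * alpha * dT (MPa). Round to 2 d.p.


sigma = E * alpha * dT
sigma = 205000 * 11.5e-6 * 38.8
sigma = 2.3575 * 38.8
sigma = 91.47 MPa

91.47


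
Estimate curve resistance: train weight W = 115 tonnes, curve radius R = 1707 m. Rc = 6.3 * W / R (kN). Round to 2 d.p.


Rc = 6.3 * W / R
Rc = 6.3 * 115 / 1707
Rc = 724.5 / 1707
Rc = 0.42 kN

0.42


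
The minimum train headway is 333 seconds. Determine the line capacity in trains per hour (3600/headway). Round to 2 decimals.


Capacity = 3600 / headway
Capacity = 3600 / 333
Capacity = 10.81 trains/hour

10.81


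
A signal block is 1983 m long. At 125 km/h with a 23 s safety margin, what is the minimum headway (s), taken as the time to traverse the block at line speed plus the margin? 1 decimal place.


V = 125 / 3.6 = 34.7222 m/s
Block traversal time = 1983 / 34.7222 = 57.1104 s
Headway = 57.1104 + 23
Headway = 80.1 s

80.1


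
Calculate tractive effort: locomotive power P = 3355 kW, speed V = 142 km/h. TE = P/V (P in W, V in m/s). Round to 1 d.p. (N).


Convert: P = 3355 kW = 3355000 W
V = 142 / 3.6 = 39.4444 m/s
TE = 3355000 / 39.4444
TE = 85056.3 N

85056.3


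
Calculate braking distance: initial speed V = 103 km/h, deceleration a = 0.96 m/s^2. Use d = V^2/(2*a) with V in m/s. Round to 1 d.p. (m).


Convert speed: V = 103 / 3.6 = 28.6111 m/s
V^2 = 818.5957
d = 818.5957 / (2 * 0.96)
d = 818.5957 / 1.92
d = 426.4 m

426.4


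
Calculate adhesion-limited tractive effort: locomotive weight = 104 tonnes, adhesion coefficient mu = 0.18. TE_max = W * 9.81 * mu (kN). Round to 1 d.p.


TE_max = W * g * mu
TE_max = 104 * 9.81 * 0.18
TE_max = 1020.24 * 0.18
TE_max = 183.6 kN

183.6


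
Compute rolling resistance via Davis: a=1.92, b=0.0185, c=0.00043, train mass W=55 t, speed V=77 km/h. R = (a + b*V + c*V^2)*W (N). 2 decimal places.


b*V = 0.0185 * 77 = 1.4245
c*V^2 = 0.00043 * 5929 = 2.54947
R_per_t = 1.92 + 1.4245 + 2.54947 = 5.89397 N/t
R_total = 5.89397 * 55 = 324.17 N

324.17


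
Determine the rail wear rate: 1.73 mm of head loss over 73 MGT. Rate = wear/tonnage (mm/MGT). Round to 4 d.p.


Wear rate = total wear / cumulative tonnage
Rate = 1.73 / 73
Rate = 0.0237 mm/MGT

0.0237


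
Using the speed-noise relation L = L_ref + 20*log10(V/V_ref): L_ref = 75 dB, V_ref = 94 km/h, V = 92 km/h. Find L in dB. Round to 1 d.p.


V/V_ref = 92 / 94 = 0.978723
log10(0.978723) = -0.00934
20 * -0.00934 = -0.1868
L = 75 + -0.1868 = 74.8 dB

74.8


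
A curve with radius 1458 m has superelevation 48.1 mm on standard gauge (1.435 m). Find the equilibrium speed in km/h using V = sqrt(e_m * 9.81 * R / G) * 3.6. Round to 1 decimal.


Convert cant: e = 48.1 mm = 0.0481 m
V_ms = sqrt(0.0481 * 9.81 * 1458 / 1.435)
V_ms = sqrt(479.423929) = 21.8958 m/s
V = 21.8958 * 3.6 = 78.8 km/h

78.8


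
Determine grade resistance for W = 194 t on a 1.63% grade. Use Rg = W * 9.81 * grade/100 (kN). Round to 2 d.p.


Rg = W * 9.81 * grade / 100
Rg = 194 * 9.81 * 1.63 / 100
Rg = 1903.14 * 0.0163
Rg = 31.02 kN

31.02


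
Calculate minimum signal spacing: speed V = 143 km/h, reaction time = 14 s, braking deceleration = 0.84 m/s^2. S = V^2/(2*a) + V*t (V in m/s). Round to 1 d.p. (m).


V = 143 / 3.6 = 39.7222 m/s
Braking distance = 39.7222^2 / (2*0.84) = 939.1994 m
Sighting distance = 39.7222 * 14 = 556.1111 m
S = 939.1994 + 556.1111 = 1495.3 m

1495.3


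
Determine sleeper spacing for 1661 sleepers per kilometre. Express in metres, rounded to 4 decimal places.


Spacing = 1000 m / number of sleepers
Spacing = 1000 / 1661
Spacing = 0.6020 m

0.6020


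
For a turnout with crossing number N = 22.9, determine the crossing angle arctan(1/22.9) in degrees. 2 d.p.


1/N = 1/22.9 = 0.043668
angle = arctan(0.043668) = 0.04364 rad
angle = 0.04364 * 180/pi = 2.50 degrees

2.50


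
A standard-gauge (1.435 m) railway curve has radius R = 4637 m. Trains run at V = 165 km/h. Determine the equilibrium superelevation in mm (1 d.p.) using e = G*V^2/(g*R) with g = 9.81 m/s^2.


Convert speed: V = 165 / 3.6 = 45.8333 m/s
Apply formula: e = 1.435 * 45.8333^2 / (9.81 * 4637)
e = 1.435 * 2100.6944 / 45488.97
e = 0.066269 m = 66.3 mm

66.3


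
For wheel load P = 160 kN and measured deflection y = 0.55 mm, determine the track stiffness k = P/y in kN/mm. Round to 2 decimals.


Track stiffness k = P / y
k = 160 / 0.55
k = 290.91 kN/mm

290.91


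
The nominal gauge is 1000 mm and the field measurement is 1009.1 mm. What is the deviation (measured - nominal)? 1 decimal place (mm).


Deviation = measured - nominal
Deviation = 1009.1 - 1000
Deviation = 9.1 mm

9.1


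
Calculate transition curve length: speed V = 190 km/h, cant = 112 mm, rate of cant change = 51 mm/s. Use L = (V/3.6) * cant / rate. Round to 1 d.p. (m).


Convert speed: V = 190 / 3.6 = 52.7778 m/s
L = 52.7778 * 112 / 51
L = 5911.1111 / 51
L = 115.9 m

115.9


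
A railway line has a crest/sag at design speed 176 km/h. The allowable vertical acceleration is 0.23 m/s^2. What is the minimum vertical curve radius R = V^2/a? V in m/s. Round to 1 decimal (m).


Convert speed: V = 176 / 3.6 = 48.8889 m/s
V^2 = 2390.1235 m^2/s^2
R_v = 2390.1235 / 0.23
R_v = 10391.8 m

10391.8


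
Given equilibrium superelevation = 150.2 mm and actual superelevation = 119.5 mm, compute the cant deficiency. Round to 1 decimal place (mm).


Cant deficiency = equilibrium cant - actual cant
CD = 150.2 - 119.5
CD = 30.7 mm

30.7


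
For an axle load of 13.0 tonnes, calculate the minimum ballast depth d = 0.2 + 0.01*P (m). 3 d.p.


d = 0.2 + 0.01 * 13.0
d = 0.2 + 0.13
d = 0.330 m

0.330


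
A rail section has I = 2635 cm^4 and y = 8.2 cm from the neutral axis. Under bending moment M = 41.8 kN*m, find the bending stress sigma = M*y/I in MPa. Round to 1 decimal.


Convert units:
M = 41.8 kN*m = 41800000 N*mm
y = 8.2 cm = 82 mm
I = 2635 cm^4 = 26350000 mm^4
sigma = 41800000 * 82 / 26350000
sigma = 130.1 MPa

130.1


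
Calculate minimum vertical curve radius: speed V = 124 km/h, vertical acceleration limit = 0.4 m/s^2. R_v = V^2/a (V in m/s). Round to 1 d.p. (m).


Convert speed: V = 124 / 3.6 = 34.4444 m/s
V^2 = 1186.4198 m^2/s^2
R_v = 1186.4198 / 0.4
R_v = 2966.0 m

2966.0


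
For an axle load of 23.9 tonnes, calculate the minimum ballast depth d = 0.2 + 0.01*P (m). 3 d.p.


d = 0.2 + 0.01 * 23.9
d = 0.2 + 0.239
d = 0.439 m

0.439


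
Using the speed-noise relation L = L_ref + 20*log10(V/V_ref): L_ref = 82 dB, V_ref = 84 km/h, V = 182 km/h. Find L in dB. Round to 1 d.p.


V/V_ref = 182 / 84 = 2.166667
log10(2.166667) = 0.335792
20 * 0.335792 = 6.7158
L = 82 + 6.7158 = 88.7 dB

88.7


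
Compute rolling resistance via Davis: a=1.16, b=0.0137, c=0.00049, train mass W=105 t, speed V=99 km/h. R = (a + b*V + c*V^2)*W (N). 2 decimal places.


b*V = 0.0137 * 99 = 1.3563
c*V^2 = 0.00049 * 9801 = 4.80249
R_per_t = 1.16 + 1.3563 + 4.80249 = 7.31879 N/t
R_total = 7.31879 * 105 = 768.47 N

768.47


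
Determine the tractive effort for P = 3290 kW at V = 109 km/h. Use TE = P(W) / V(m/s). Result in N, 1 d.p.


Convert: P = 3290 kW = 3290000 W
V = 109 / 3.6 = 30.2778 m/s
TE = 3290000 / 30.2778
TE = 108660.6 N

108660.6


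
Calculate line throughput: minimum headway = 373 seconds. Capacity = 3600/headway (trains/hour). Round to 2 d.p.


Capacity = 3600 / headway
Capacity = 3600 / 373
Capacity = 9.65 trains/hour

9.65


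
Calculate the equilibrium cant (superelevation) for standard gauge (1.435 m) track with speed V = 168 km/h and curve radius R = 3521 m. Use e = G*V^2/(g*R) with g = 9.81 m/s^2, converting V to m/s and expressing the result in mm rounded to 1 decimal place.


Convert speed: V = 168 / 3.6 = 46.6667 m/s
Apply formula: e = 1.435 * 46.6667^2 / (9.81 * 3521)
e = 1.435 * 2177.7778 / 34541.01
e = 0.090475 m = 90.5 mm

90.5


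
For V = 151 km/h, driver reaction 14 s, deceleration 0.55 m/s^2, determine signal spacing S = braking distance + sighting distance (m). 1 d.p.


V = 151 / 3.6 = 41.9444 m/s
Braking distance = 41.9444^2 / (2*0.55) = 1599.3967 m
Sighting distance = 41.9444 * 14 = 587.2222 m
S = 1599.3967 + 587.2222 = 2186.6 m

2186.6


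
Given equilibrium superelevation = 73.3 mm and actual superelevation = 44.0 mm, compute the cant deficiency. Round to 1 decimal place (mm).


Cant deficiency = equilibrium cant - actual cant
CD = 73.3 - 44.0
CD = 29.3 mm

29.3


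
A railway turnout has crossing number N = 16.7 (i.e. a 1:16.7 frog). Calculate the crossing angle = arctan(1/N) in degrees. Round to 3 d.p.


1/N = 1/16.7 = 0.05988
angle = arctan(0.05988) = 0.059809 rad
angle = 0.059809 * 180/pi = 3.427 degrees

3.427


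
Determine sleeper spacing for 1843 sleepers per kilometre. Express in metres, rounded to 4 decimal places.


Spacing = 1000 m / number of sleepers
Spacing = 1000 / 1843
Spacing = 0.5426 m

0.5426


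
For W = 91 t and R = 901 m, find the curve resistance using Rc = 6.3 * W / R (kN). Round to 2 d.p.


Rc = 6.3 * W / R
Rc = 6.3 * 91 / 901
Rc = 573.3 / 901
Rc = 0.64 kN

0.64


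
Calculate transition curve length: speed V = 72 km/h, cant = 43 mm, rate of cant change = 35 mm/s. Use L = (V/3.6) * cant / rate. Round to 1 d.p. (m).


Convert speed: V = 72 / 3.6 = 20.0 m/s
L = 20.0 * 43 / 35
L = 860.0 / 35
L = 24.6 m

24.6


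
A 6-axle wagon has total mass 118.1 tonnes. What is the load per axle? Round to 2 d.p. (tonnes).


Load per axle = total weight / number of axles
Load = 118.1 / 6
Load = 19.68 tonnes

19.68


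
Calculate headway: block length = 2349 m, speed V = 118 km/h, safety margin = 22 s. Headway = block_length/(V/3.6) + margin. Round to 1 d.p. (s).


V = 118 / 3.6 = 32.7778 m/s
Block traversal time = 2349 / 32.7778 = 71.6644 s
Headway = 71.6644 + 22
Headway = 93.7 s

93.7


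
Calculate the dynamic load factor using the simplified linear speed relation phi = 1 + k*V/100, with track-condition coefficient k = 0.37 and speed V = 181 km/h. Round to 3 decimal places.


phi = 1 + k * V / 100
phi = 1 + 0.37 * 181 / 100
phi = 1 + 0.6697
phi = 1.670

1.670


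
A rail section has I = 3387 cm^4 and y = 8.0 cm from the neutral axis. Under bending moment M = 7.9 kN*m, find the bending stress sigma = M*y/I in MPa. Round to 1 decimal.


Convert units:
M = 7.9 kN*m = 7900000 N*mm
y = 8.0 cm = 80 mm
I = 3387 cm^4 = 33870000 mm^4
sigma = 7900000 * 80 / 33870000
sigma = 18.7 MPa

18.7


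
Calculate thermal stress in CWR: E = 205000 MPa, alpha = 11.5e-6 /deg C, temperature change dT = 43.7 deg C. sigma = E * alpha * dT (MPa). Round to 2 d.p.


sigma = E * alpha * dT
sigma = 205000 * 11.5e-6 * 43.7
sigma = 2.3575 * 43.7
sigma = 103.02 MPa

103.02


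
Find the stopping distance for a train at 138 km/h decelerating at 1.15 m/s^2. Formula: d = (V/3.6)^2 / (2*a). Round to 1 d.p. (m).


Convert speed: V = 138 / 3.6 = 38.3333 m/s
V^2 = 1469.4444
d = 1469.4444 / (2 * 1.15)
d = 1469.4444 / 2.3
d = 638.9 m

638.9


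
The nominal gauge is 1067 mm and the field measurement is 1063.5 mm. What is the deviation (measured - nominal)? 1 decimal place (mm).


Deviation = measured - nominal
Deviation = 1063.5 - 1067
Deviation = -3.5 mm

-3.5


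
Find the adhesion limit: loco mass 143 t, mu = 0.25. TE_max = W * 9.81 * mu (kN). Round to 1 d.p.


TE_max = W * g * mu
TE_max = 143 * 9.81 * 0.25
TE_max = 1402.83 * 0.25
TE_max = 350.7 kN

350.7


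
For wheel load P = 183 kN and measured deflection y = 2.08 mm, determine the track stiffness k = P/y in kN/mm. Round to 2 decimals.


Track stiffness k = P / y
k = 183 / 2.08
k = 87.98 kN/mm

87.98


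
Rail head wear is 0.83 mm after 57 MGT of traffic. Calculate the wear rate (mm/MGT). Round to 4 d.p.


Wear rate = total wear / cumulative tonnage
Rate = 0.83 / 57
Rate = 0.0146 mm/MGT

0.0146


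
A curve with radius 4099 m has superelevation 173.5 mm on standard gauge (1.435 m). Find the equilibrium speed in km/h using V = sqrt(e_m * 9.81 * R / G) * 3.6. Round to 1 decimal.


Convert cant: e = 173.5 mm = 0.1735 m
V_ms = sqrt(0.1735 * 9.81 * 4099 / 1.435)
V_ms = sqrt(4861.771056) = 69.7264 m/s
V = 69.7264 * 3.6 = 251.0 km/h

251.0


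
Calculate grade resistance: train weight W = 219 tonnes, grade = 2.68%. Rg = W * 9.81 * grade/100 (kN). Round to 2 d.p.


Rg = W * 9.81 * grade / 100
Rg = 219 * 9.81 * 2.68 / 100
Rg = 2148.39 * 0.0268
Rg = 57.58 kN

57.58


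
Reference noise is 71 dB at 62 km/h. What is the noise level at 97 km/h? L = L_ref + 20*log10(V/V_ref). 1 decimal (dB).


V/V_ref = 97 / 62 = 1.564516
log10(1.564516) = 0.19438
20 * 0.19438 = 3.8876
L = 71 + 3.8876 = 74.9 dB

74.9


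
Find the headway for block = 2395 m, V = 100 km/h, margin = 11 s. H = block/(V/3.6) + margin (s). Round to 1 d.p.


V = 100 / 3.6 = 27.7778 m/s
Block traversal time = 2395 / 27.7778 = 86.22 s
Headway = 86.22 + 11
Headway = 97.2 s

97.2


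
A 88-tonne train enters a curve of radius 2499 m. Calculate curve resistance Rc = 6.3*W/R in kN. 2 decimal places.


Rc = 6.3 * W / R
Rc = 6.3 * 88 / 2499
Rc = 554.4 / 2499
Rc = 0.22 kN

0.22


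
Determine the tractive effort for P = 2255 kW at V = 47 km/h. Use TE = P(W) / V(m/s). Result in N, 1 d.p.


Convert: P = 2255 kW = 2255000 W
V = 47 / 3.6 = 13.0556 m/s
TE = 2255000 / 13.0556
TE = 172723.4 N

172723.4


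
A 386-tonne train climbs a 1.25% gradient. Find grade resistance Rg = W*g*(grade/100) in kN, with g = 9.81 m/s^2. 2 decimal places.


Rg = W * 9.81 * grade / 100
Rg = 386 * 9.81 * 1.25 / 100
Rg = 3786.66 * 0.0125
Rg = 47.33 kN

47.33


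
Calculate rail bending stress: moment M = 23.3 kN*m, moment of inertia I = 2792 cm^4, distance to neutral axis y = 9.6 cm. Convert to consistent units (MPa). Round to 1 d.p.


Convert units:
M = 23.3 kN*m = 23300000 N*mm
y = 9.6 cm = 96 mm
I = 2792 cm^4 = 27920000 mm^4
sigma = 23300000 * 96 / 27920000
sigma = 80.1 MPa

80.1


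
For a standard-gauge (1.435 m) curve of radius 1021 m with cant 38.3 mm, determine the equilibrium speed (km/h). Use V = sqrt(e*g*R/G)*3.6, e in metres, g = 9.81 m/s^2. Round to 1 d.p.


Convert cant: e = 38.3 mm = 0.0383 m
V_ms = sqrt(0.0383 * 9.81 * 1021 / 1.435)
V_ms = sqrt(267.32626) = 16.3501 m/s
V = 16.3501 * 3.6 = 58.9 km/h

58.9


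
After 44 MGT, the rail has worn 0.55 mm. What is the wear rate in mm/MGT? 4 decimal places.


Wear rate = total wear / cumulative tonnage
Rate = 0.55 / 44
Rate = 0.0125 mm/MGT

0.0125


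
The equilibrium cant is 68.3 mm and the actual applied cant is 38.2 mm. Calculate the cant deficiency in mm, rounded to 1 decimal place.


Cant deficiency = equilibrium cant - actual cant
CD = 68.3 - 38.2
CD = 30.1 mm

30.1


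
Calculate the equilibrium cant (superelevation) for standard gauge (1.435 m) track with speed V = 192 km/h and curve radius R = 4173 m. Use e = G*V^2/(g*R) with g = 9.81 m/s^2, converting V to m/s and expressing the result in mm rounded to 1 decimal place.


Convert speed: V = 192 / 3.6 = 53.3333 m/s
Apply formula: e = 1.435 * 53.3333^2 / (9.81 * 4173)
e = 1.435 * 2844.4444 / 40937.13
e = 0.099708 m = 99.7 mm

99.7


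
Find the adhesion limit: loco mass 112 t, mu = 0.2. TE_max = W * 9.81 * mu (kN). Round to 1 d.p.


TE_max = W * g * mu
TE_max = 112 * 9.81 * 0.2
TE_max = 1098.72 * 0.2
TE_max = 219.7 kN

219.7


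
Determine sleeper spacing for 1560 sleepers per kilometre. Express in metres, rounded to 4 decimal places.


Spacing = 1000 m / number of sleepers
Spacing = 1000 / 1560
Spacing = 0.6410 m

0.6410


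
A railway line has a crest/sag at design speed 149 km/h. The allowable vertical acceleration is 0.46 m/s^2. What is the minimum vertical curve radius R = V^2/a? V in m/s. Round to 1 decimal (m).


Convert speed: V = 149 / 3.6 = 41.3889 m/s
V^2 = 1713.0401 m^2/s^2
R_v = 1713.0401 / 0.46
R_v = 3724.0 m

3724.0


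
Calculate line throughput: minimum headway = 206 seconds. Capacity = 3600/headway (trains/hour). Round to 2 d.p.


Capacity = 3600 / headway
Capacity = 3600 / 206
Capacity = 17.48 trains/hour

17.48


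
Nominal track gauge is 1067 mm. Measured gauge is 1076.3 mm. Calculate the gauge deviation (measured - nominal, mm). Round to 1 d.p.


Deviation = measured - nominal
Deviation = 1076.3 - 1067
Deviation = 9.3 mm

9.3


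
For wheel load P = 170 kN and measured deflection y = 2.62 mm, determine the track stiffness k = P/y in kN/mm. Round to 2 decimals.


Track stiffness k = P / y
k = 170 / 2.62
k = 64.89 kN/mm

64.89


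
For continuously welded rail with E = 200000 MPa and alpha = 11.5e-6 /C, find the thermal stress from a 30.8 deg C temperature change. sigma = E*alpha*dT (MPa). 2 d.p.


sigma = E * alpha * dT
sigma = 200000 * 11.5e-6 * 30.8
sigma = 2.3 * 30.8
sigma = 70.84 MPa

70.84


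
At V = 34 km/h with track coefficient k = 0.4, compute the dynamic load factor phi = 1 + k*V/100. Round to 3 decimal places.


phi = 1 + k * V / 100
phi = 1 + 0.4 * 34 / 100
phi = 1 + 0.136
phi = 1.136

1.136


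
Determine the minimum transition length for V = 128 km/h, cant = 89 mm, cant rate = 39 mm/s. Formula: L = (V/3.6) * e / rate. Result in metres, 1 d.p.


Convert speed: V = 128 / 3.6 = 35.5556 m/s
L = 35.5556 * 89 / 39
L = 3164.4444 / 39
L = 81.1 m

81.1


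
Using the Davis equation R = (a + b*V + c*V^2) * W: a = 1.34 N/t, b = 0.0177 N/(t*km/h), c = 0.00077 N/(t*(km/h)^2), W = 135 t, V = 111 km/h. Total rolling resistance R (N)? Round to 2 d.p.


b*V = 0.0177 * 111 = 1.9647
c*V^2 = 0.00077 * 12321 = 9.48717
R_per_t = 1.34 + 1.9647 + 9.48717 = 12.79187 N/t
R_total = 12.79187 * 135 = 1726.90 N

1726.90


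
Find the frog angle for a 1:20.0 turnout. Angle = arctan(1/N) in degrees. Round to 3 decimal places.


1/N = 1/20.0 = 0.05
angle = arctan(0.05) = 0.049958 rad
angle = 0.049958 * 180/pi = 2.862 degrees

2.862


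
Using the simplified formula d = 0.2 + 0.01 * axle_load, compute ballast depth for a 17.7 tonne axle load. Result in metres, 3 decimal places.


d = 0.2 + 0.01 * 17.7
d = 0.2 + 0.177
d = 0.377 m

0.377


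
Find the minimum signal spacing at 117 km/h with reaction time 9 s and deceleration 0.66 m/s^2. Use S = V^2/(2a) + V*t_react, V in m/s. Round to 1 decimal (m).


V = 117 / 3.6 = 32.5 m/s
Braking distance = 32.5^2 / (2*0.66) = 800.1894 m
Sighting distance = 32.5 * 9 = 292.5 m
S = 800.1894 + 292.5 = 1092.7 m

1092.7


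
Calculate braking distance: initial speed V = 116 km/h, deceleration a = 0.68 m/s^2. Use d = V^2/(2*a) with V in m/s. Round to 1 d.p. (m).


Convert speed: V = 116 / 3.6 = 32.2222 m/s
V^2 = 1038.2716
d = 1038.2716 / (2 * 0.68)
d = 1038.2716 / 1.36
d = 763.4 m

763.4


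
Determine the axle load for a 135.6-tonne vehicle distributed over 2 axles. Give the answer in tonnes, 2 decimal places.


Load per axle = total weight / number of axles
Load = 135.6 / 2
Load = 67.80 tonnes

67.80


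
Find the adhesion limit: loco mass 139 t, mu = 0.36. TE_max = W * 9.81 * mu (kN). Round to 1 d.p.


TE_max = W * g * mu
TE_max = 139 * 9.81 * 0.36
TE_max = 1363.59 * 0.36
TE_max = 490.9 kN

490.9


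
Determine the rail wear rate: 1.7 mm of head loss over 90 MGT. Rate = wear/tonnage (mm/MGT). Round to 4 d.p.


Wear rate = total wear / cumulative tonnage
Rate = 1.7 / 90
Rate = 0.0189 mm/MGT

0.0189


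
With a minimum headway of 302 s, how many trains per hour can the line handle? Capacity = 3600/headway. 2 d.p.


Capacity = 3600 / headway
Capacity = 3600 / 302
Capacity = 11.92 trains/hour

11.92


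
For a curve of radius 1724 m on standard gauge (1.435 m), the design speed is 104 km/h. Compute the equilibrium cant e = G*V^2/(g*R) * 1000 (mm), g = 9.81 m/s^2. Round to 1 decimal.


Convert speed: V = 104 / 3.6 = 28.8889 m/s
Apply formula: e = 1.435 * 28.8889^2 / (9.81 * 1724)
e = 1.435 * 834.5679 / 16912.44
e = 0.070812 m = 70.8 mm

70.8


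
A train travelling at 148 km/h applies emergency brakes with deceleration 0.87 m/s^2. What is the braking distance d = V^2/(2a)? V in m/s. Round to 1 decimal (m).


Convert speed: V = 148 / 3.6 = 41.1111 m/s
V^2 = 1690.1235
d = 1690.1235 / (2 * 0.87)
d = 1690.1235 / 1.74
d = 971.3 m

971.3


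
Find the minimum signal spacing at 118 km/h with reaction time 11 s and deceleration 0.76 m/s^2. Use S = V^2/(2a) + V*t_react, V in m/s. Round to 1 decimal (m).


V = 118 / 3.6 = 32.7778 m/s
Braking distance = 32.7778^2 / (2*0.76) = 706.8307 m
Sighting distance = 32.7778 * 11 = 360.5556 m
S = 706.8307 + 360.5556 = 1067.4 m

1067.4


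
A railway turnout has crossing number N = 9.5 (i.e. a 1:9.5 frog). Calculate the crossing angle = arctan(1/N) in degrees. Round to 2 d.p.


1/N = 1/9.5 = 0.105263
angle = arctan(0.105263) = 0.104877 rad
angle = 0.104877 * 180/pi = 6.01 degrees

6.01


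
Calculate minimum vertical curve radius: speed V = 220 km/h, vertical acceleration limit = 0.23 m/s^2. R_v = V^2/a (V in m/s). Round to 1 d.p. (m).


Convert speed: V = 220 / 3.6 = 61.1111 m/s
V^2 = 3734.5679 m^2/s^2
R_v = 3734.5679 / 0.23
R_v = 16237.3 m

16237.3


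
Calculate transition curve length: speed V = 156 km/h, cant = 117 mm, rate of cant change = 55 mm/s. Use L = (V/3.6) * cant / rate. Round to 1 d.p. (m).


Convert speed: V = 156 / 3.6 = 43.3333 m/s
L = 43.3333 * 117 / 55
L = 5070.0 / 55
L = 92.2 m

92.2


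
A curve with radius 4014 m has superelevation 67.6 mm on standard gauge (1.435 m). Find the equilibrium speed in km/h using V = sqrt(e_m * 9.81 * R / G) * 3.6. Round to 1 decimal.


Convert cant: e = 67.6 mm = 0.0676 m
V_ms = sqrt(0.0676 * 9.81 * 4014 / 1.435)
V_ms = sqrt(1854.988282) = 43.0696 m/s
V = 43.0696 * 3.6 = 155.1 km/h

155.1


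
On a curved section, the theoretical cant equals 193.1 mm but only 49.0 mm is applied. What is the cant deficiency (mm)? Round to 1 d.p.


Cant deficiency = equilibrium cant - actual cant
CD = 193.1 - 49.0
CD = 144.1 mm

144.1


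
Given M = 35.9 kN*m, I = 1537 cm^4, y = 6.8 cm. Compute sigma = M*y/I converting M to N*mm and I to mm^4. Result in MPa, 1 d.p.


Convert units:
M = 35.9 kN*m = 35900000 N*mm
y = 6.8 cm = 68 mm
I = 1537 cm^4 = 15370000 mm^4
sigma = 35900000 * 68 / 15370000
sigma = 158.8 MPa

158.8


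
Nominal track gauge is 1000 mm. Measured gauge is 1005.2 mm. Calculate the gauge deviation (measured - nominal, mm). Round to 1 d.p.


Deviation = measured - nominal
Deviation = 1005.2 - 1000
Deviation = 5.2 mm

5.2


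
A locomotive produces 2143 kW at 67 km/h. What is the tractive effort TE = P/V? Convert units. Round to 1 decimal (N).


Convert: P = 2143 kW = 2143000 W
V = 67 / 3.6 = 18.6111 m/s
TE = 2143000 / 18.6111
TE = 115146.3 N

115146.3


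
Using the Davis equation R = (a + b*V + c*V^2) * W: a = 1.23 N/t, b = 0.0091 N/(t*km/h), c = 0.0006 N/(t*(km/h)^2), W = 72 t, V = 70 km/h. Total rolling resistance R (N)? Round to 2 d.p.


b*V = 0.0091 * 70 = 0.637
c*V^2 = 0.0006 * 4900 = 2.94
R_per_t = 1.23 + 0.637 + 2.94 = 4.807 N/t
R_total = 4.807 * 72 = 346.10 N

346.10


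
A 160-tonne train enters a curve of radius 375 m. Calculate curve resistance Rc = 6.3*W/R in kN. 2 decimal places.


Rc = 6.3 * W / R
Rc = 6.3 * 160 / 375
Rc = 1008.0 / 375
Rc = 2.69 kN

2.69


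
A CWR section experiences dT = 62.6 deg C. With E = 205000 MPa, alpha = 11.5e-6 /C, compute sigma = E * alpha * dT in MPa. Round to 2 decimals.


sigma = E * alpha * dT
sigma = 205000 * 11.5e-6 * 62.6
sigma = 2.3575 * 62.6
sigma = 147.58 MPa

147.58


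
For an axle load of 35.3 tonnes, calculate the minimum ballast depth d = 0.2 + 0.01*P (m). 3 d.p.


d = 0.2 + 0.01 * 35.3
d = 0.2 + 0.353
d = 0.553 m

0.553


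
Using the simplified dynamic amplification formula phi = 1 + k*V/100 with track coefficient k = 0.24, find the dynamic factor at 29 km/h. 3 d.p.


phi = 1 + k * V / 100
phi = 1 + 0.24 * 29 / 100
phi = 1 + 0.0696
phi = 1.070

1.070


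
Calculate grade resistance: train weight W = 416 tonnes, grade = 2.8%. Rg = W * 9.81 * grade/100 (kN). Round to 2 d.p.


Rg = W * 9.81 * grade / 100
Rg = 416 * 9.81 * 2.8 / 100
Rg = 4080.96 * 0.028
Rg = 114.27 kN

114.27


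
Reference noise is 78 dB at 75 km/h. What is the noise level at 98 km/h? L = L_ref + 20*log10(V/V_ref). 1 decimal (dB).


V/V_ref = 98 / 75 = 1.306667
log10(1.306667) = 0.116165
20 * 0.116165 = 2.3233
L = 78 + 2.3233 = 80.3 dB

80.3


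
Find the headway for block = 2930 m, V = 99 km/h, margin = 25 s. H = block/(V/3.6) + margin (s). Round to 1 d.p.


V = 99 / 3.6 = 27.5 m/s
Block traversal time = 2930 / 27.5 = 106.5455 s
Headway = 106.5455 + 25
Headway = 131.5 s

131.5


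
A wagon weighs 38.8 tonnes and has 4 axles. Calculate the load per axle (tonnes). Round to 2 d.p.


Load per axle = total weight / number of axles
Load = 38.8 / 4
Load = 9.70 tonnes

9.70


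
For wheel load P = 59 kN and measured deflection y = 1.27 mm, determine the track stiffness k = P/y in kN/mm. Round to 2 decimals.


Track stiffness k = P / y
k = 59 / 1.27
k = 46.46 kN/mm

46.46


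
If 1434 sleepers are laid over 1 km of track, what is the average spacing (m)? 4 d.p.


Spacing = 1000 m / number of sleepers
Spacing = 1000 / 1434
Spacing = 0.6974 m

0.6974


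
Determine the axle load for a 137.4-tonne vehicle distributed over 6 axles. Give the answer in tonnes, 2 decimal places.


Load per axle = total weight / number of axles
Load = 137.4 / 6
Load = 22.90 tonnes

22.90


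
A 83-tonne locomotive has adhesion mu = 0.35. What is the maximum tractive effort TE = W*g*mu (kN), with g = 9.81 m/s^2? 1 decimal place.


TE_max = W * g * mu
TE_max = 83 * 9.81 * 0.35
TE_max = 814.23 * 0.35
TE_max = 285.0 kN

285.0


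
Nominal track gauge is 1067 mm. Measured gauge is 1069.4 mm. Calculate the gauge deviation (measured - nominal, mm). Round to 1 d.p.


Deviation = measured - nominal
Deviation = 1069.4 - 1067
Deviation = 2.4 mm

2.4


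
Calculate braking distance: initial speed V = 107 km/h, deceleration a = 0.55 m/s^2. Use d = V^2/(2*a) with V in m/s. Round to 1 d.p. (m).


Convert speed: V = 107 / 3.6 = 29.7222 m/s
V^2 = 883.4105
d = 883.4105 / (2 * 0.55)
d = 883.4105 / 1.1
d = 803.1 m

803.1


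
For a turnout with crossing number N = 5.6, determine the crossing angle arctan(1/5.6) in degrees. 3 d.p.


1/N = 1/5.6 = 0.178571
angle = arctan(0.178571) = 0.176709 rad
angle = 0.176709 * 180/pi = 10.125 degrees

10.125


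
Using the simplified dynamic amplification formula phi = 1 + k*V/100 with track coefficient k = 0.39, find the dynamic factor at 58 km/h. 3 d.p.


phi = 1 + k * V / 100
phi = 1 + 0.39 * 58 / 100
phi = 1 + 0.2262
phi = 1.226

1.226


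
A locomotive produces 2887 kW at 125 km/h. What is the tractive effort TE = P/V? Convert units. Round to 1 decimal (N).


Convert: P = 2887 kW = 2887000 W
V = 125 / 3.6 = 34.7222 m/s
TE = 2887000 / 34.7222
TE = 83145.6 N

83145.6


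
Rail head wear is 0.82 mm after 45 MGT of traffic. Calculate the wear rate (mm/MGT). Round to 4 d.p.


Wear rate = total wear / cumulative tonnage
Rate = 0.82 / 45
Rate = 0.0182 mm/MGT

0.0182


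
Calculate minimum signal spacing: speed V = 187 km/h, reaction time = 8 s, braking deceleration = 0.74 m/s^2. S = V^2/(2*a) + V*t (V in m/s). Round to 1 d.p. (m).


V = 187 / 3.6 = 51.9444 m/s
Braking distance = 51.9444^2 / (2*0.74) = 1823.1252 m
Sighting distance = 51.9444 * 8 = 415.5556 m
S = 1823.1252 + 415.5556 = 2238.7 m

2238.7


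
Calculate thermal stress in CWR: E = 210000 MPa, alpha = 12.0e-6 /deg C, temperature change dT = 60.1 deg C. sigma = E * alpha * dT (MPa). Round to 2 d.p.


sigma = E * alpha * dT
sigma = 210000 * 12.0e-6 * 60.1
sigma = 2.52 * 60.1
sigma = 151.45 MPa

151.45


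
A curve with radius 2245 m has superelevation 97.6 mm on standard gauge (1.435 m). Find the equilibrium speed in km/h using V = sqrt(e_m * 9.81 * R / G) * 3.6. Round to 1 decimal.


Convert cant: e = 97.6 mm = 0.0976 m
V_ms = sqrt(0.0976 * 9.81 * 2245 / 1.435)
V_ms = sqrt(1497.901547) = 38.7027 m/s
V = 38.7027 * 3.6 = 139.3 km/h

139.3


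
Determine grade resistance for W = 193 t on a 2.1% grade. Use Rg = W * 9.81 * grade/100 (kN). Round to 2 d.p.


Rg = W * 9.81 * grade / 100
Rg = 193 * 9.81 * 2.1 / 100
Rg = 1893.33 * 0.021
Rg = 39.76 kN

39.76


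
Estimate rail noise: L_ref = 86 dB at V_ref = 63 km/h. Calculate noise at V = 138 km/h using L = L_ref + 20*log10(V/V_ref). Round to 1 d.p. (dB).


V/V_ref = 138 / 63 = 2.190476
log10(2.190476) = 0.340539
20 * 0.340539 = 6.8108
L = 86 + 6.8108 = 92.8 dB

92.8


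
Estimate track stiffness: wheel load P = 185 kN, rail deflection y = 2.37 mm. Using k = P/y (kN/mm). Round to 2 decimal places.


Track stiffness k = P / y
k = 185 / 2.37
k = 78.06 kN/mm

78.06


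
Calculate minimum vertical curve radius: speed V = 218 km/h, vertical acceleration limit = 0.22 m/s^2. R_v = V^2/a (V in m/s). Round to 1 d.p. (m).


Convert speed: V = 218 / 3.6 = 60.5556 m/s
V^2 = 3666.9753 m^2/s^2
R_v = 3666.9753 / 0.22
R_v = 16668.1 m

16668.1


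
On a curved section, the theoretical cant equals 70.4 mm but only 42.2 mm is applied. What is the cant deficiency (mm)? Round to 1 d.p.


Cant deficiency = equilibrium cant - actual cant
CD = 70.4 - 42.2
CD = 28.2 mm

28.2


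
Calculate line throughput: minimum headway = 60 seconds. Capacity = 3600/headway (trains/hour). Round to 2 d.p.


Capacity = 3600 / headway
Capacity = 3600 / 60
Capacity = 60.00 trains/hour

60.00


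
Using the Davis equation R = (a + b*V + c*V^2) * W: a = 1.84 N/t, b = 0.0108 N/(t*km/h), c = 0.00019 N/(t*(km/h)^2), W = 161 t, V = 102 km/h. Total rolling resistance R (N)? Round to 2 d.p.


b*V = 0.0108 * 102 = 1.1016
c*V^2 = 0.00019 * 10404 = 1.97676
R_per_t = 1.84 + 1.1016 + 1.97676 = 4.91836 N/t
R_total = 4.91836 * 161 = 791.86 N

791.86


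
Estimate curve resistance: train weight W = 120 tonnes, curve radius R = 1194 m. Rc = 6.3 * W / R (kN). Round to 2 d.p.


Rc = 6.3 * W / R
Rc = 6.3 * 120 / 1194
Rc = 756.0 / 1194
Rc = 0.63 kN

0.63


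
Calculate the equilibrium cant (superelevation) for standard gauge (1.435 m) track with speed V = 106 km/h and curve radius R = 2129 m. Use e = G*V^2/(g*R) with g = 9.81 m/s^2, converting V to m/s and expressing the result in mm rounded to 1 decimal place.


Convert speed: V = 106 / 3.6 = 29.4444 m/s
Apply formula: e = 1.435 * 29.4444^2 / (9.81 * 2129)
e = 1.435 * 866.9753 / 20885.49
e = 0.059568 m = 59.6 mm

59.6


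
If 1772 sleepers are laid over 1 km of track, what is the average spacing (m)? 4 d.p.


Spacing = 1000 m / number of sleepers
Spacing = 1000 / 1772
Spacing = 0.5643 m

0.5643


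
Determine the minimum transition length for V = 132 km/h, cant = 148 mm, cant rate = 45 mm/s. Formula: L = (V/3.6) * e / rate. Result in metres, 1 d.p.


Convert speed: V = 132 / 3.6 = 36.6667 m/s
L = 36.6667 * 148 / 45
L = 5426.6667 / 45
L = 120.6 m

120.6


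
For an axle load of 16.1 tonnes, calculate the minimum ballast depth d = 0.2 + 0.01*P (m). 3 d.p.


d = 0.2 + 0.01 * 16.1
d = 0.2 + 0.161
d = 0.361 m

0.361


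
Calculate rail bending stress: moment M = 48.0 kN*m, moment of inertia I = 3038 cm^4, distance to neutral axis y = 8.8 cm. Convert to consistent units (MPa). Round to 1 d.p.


Convert units:
M = 48.0 kN*m = 48000000 N*mm
y = 8.8 cm = 88 mm
I = 3038 cm^4 = 30380000 mm^4
sigma = 48000000 * 88 / 30380000
sigma = 139.0 MPa

139.0


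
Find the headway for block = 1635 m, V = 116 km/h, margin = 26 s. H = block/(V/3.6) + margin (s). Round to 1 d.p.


V = 116 / 3.6 = 32.2222 m/s
Block traversal time = 1635 / 32.2222 = 50.7414 s
Headway = 50.7414 + 26
Headway = 76.7 s

76.7


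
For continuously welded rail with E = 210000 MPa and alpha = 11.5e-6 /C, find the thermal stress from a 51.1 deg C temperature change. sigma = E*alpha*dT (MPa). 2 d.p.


sigma = E * alpha * dT
sigma = 210000 * 11.5e-6 * 51.1
sigma = 2.415 * 51.1
sigma = 123.41 MPa

123.41
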